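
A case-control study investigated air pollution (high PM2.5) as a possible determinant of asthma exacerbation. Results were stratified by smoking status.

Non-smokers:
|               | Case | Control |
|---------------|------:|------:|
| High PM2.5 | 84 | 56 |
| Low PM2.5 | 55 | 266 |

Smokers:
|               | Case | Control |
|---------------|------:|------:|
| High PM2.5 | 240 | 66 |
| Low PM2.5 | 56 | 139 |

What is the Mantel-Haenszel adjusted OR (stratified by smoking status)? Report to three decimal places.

OR_MH = Σ(aᵢdᵢ/nᵢ) / Σ(bᵢcᵢ/nᵢ), where nᵢ is the stratum total.
Stratum 1 (Non-smokers): n = 461; a·d/n = 84·266/461 = 48.4685; b·c/n = 56·55/461 = 6.6811
Stratum 2 (Smokers): n = 501; a·d/n = 240·139/501 = 66.5868; b·c/n = 66·56/501 = 7.3772
OR_MH = (48.4685 + 66.5868) / (6.6811 + 7.3772) = 115.0554 / 14.0584 = 8.18412

8.184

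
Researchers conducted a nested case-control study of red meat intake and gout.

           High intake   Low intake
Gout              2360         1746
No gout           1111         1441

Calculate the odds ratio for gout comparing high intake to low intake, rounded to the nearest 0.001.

1.753

Reading the table with exposure as columns: a = 2360 (High intake, case), b = 1111 (High intake, non-case), c = 1746 (Low intake, case), d = 1441.
OR = (a·d)/(b·c) = (2360 × 1441) / (1111 × 1746) = 3400760 / 1939806 = 1.75314
The odds of gout are about 1.75 times as high in the high intake group.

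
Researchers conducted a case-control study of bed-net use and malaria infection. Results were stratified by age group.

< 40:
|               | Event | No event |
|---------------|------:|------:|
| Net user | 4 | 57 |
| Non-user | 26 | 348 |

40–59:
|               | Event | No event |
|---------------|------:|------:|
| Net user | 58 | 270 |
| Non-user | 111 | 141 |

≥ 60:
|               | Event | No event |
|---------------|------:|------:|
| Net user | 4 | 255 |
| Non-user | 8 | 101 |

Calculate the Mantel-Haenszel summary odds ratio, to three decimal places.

OR_MH = Σ(aᵢdᵢ/nᵢ) / Σ(bᵢcᵢ/nᵢ), where nᵢ is the stratum total.
Stratum 1 (< 40): n = 435; a·d/n = 4·348/435 = 3.2000; b·c/n = 57·26/435 = 3.4069
Stratum 2 (40–59): n = 580; a·d/n = 58·141/580 = 14.1000; b·c/n = 270·111/580 = 51.6724
Stratum 3 (≥ 60): n = 368; a·d/n = 4·101/368 = 1.0978; b·c/n = 255·8/368 = 5.5435
OR_MH = (3.2000 + 14.1000 + 1.0978) / (3.4069 + 51.6724 + 5.5435) = 18.3978 / 60.6228 = 0.30348

0.303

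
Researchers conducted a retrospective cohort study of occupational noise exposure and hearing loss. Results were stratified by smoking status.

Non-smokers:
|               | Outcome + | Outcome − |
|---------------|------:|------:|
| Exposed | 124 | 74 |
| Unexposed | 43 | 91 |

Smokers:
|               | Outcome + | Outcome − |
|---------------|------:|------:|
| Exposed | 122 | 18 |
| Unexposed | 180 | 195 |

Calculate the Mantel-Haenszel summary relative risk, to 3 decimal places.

1.862

RR_MH = Σ(aᵢ·n₀ᵢ/nᵢ) / Σ(cᵢ·n₁ᵢ/nᵢ), with n₁ᵢ = aᵢ+bᵢ (exposed), n₀ᵢ = cᵢ+dᵢ (unexposed), nᵢ = n₁ᵢ+n₀ᵢ.
Stratum 1 (Non-smokers): n₁ = 198, n₀ = 134, n = 332; a·n₀/n = 124·134/332 = 50.0482; c·n₁/n = 43·198/332 = 25.6446
Stratum 2 (Smokers): n₁ = 140, n₀ = 375, n = 515; a·n₀/n = 122·375/515 = 88.8350; c·n₁/n = 180·140/515 = 48.9320
RR_MH = (50.0482 + 88.8350) / (25.6446 + 48.9320) = 138.8831 / 74.5766 = 1.86229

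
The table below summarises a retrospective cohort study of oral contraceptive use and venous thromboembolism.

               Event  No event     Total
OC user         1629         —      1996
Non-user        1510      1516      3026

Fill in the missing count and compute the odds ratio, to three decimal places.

4.456

The missing cell is in the exposed row: 1996 − 1629 = 367.
So a = 1629, b = 367, c = 1510, d = 1516.
OR = (a·d)/(b·c) = (1629 × 1516) / (367 × 1510) = 2469564 / 554170 = 4.45633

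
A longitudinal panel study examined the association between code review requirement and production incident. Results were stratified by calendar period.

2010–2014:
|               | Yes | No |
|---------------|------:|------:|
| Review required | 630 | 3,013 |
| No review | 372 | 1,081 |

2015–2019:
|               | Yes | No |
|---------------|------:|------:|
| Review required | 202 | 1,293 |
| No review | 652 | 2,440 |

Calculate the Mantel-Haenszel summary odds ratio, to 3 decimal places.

0.597

OR_MH = Σ(aᵢdᵢ/nᵢ) / Σ(bᵢcᵢ/nᵢ), where nᵢ is the stratum total.
Stratum 1 (2010–2014): n = 5096; a·d/n = 630·1081/5096 = 133.6401; b·c/n = 3013·372/5096 = 219.9443
Stratum 2 (2015–2019): n = 4587; a·d/n = 202·2440/4587 = 107.4515; b·c/n = 1293·652/4587 = 183.7881
OR_MH = (133.6401 + 107.4515) / (219.9443 + 183.7881) = 241.0916 / 403.7324 = 0.59716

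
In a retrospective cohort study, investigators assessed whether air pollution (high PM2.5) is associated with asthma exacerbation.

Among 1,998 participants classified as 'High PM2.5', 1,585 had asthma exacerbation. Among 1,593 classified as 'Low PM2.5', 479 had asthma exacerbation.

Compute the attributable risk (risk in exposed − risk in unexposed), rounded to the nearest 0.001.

From the description: a = 1585, b = 413, c = 479, d = 1114.
Risk in exposed = 1585/1998 = 0.793293; risk in unexposed = 479/1593 = 0.300691.
Risk difference = 0.793293 − 0.300691 = 0.492603

0.493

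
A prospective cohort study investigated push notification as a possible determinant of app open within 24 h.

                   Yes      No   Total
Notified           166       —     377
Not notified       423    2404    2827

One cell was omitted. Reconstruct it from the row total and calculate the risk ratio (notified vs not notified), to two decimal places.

The missing cell is in the exposed row: 377 − 166 = 211.
So a = 166, b = 211, c = 423, d = 2404.
RR = [a/(a+b)] / [c/(c+d)] = (166/377) / (423/2827) = 0.44032/0.14963 = 2.94274

2.94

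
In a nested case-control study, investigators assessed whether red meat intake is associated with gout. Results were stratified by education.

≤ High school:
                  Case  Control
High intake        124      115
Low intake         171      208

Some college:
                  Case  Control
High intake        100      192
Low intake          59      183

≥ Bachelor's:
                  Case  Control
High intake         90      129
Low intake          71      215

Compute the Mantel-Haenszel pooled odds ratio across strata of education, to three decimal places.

1.606

OR_MH = Σ(aᵢdᵢ/nᵢ) / Σ(bᵢcᵢ/nᵢ), where nᵢ is the stratum total.
Stratum 1 (≤ High school): n = 618; a·d/n = 124·208/618 = 41.7346; b·c/n = 115·171/618 = 31.8204
Stratum 2 (Some college): n = 534; a·d/n = 100·183/534 = 34.2697; b·c/n = 192·59/534 = 21.2135
Stratum 3 (≥ Bachelor's): n = 505; a·d/n = 90·215/505 = 38.3168; b·c/n = 129·71/505 = 18.1366
OR_MH = (41.7346 + 34.2697 + 38.3168) / (31.8204 + 21.2135 + 18.1366) = 114.3211 / 71.1705 = 1.60630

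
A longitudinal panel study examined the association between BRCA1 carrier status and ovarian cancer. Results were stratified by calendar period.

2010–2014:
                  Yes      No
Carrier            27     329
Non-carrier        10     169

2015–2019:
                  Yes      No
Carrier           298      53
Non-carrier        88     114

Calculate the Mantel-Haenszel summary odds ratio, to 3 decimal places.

OR_MH = Σ(aᵢdᵢ/nᵢ) / Σ(bᵢcᵢ/nᵢ), where nᵢ is the stratum total.
Stratum 1 (2010–2014): n = 535; a·d/n = 27·169/535 = 8.5290; b·c/n = 329·10/535 = 6.1495
Stratum 2 (2015–2019): n = 553; a·d/n = 298·114/553 = 61.4322; b·c/n = 53·88/553 = 8.4340
OR_MH = (8.5290 + 61.4322) / (6.1495 + 8.4340) = 69.9612 / 14.5835 = 4.79727

4.797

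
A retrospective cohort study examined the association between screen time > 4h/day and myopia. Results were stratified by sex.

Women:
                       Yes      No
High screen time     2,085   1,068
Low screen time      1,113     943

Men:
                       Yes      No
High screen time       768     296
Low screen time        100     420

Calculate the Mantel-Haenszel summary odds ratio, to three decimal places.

OR_MH = Σ(aᵢdᵢ/nᵢ) / Σ(bᵢcᵢ/nᵢ), where nᵢ is the stratum total.
Stratum 1 (Women): n = 5209; a·d/n = 2085·943/5209 = 377.4534; b·c/n = 1068·1113/5209 = 228.1981
Stratum 2 (Men): n = 1584; a·d/n = 768·420/1584 = 203.6364; b·c/n = 296·100/1584 = 18.6869
OR_MH = (377.4534 + 203.6364) / (228.1981 + 18.6869) = 581.0898 / 246.8850 = 2.35369

2.354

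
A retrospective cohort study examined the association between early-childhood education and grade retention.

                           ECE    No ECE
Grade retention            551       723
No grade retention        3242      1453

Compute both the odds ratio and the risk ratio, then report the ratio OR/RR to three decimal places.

Reading the table with exposure as columns: a = 551 (ECE, case), b = 3242 (ECE, non-case), c = 723 (No ECE, case), d = 1453.
OR = (551·1453)/(3242·723) = 800603/2343966 = 0.34156
Risk in exposed = 551/3793 = 0.14527; risk in unexposed = 723/2176 = 0.33226; RR = 0.43721
OR/RR = 0.34156 / 0.43721 = 0.78123
The outcome is not rare, so the OR lies further from 1 than the RR.

0.781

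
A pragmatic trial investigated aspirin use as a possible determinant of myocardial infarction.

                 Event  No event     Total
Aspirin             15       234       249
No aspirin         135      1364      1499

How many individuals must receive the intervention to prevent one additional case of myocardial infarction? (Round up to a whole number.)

Risk in treated group = 15/249 = 0.06024; risk in control = 135/1499 = 0.09006.
Absolute risk reduction = 0.09006 − 0.06024 = 0.02982
NNT = 1 / ARR = 1 / 0.02982 = 33.536 → round up → 34

34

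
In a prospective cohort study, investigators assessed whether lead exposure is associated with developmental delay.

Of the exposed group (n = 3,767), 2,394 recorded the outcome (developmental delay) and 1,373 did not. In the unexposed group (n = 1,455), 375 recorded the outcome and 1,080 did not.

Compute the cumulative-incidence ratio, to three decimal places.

From the description: a = 2394, b = 1373, c = 375, d = 1080.
Risk in exposed = 2394/3767 = 0.63552; risk in unexposed = 375/1455 = 0.25773.
RR = 0.63552 / 0.25773 = 2.46581
The risk among the exposed is 2.47 times that among the unexposed.

2.466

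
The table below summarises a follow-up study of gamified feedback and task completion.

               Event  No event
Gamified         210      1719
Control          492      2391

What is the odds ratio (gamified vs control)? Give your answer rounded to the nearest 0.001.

Cells: a = 210, b = 1719, c = 492, d = 2391.
OR = (a·d)/(b·c) = (210 × 2391) / (1719 × 492) = 502110 / 845748 = 0.59369
Exposure is associated with lower odds of task completion (OR = 0.59 < 1).

0.594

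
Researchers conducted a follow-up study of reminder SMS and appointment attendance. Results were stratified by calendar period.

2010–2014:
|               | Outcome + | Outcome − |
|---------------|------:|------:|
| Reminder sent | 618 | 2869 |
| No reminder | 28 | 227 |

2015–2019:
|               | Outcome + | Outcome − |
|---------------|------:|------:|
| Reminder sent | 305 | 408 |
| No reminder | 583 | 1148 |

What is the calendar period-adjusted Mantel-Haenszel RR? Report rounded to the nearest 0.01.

1.32

RR_MH = Σ(aᵢ·n₀ᵢ/nᵢ) / Σ(cᵢ·n₁ᵢ/nᵢ), with n₁ᵢ = aᵢ+bᵢ (exposed), n₀ᵢ = cᵢ+dᵢ (unexposed), nᵢ = n₁ᵢ+n₀ᵢ.
Stratum 1 (2010–2014): n₁ = 3487, n₀ = 255, n = 3742; a·n₀/n = 618·255/3742 = 42.1138; c·n₁/n = 28·3487/3742 = 26.0919
Stratum 2 (2015–2019): n₁ = 713, n₀ = 1731, n = 2444; a·n₀/n = 305·1731/2444 = 216.0209; c·n₁/n = 583·713/2444 = 170.0814
RR_MH = (42.1138 + 216.0209) / (26.0919 + 170.0814) = 258.1347 / 196.1734 = 1.31585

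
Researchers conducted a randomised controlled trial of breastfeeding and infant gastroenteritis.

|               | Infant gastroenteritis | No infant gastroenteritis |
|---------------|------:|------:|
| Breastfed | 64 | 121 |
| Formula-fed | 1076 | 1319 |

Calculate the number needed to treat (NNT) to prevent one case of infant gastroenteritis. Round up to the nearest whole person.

Risk in treated group = 64/185 = 0.34595; risk in control = 1076/2395 = 0.44927.
Absolute risk reduction = 0.44927 − 0.34595 = 0.10332
NNT = 1 / ARR = 1 / 0.10332 = 9.678 → round up → 10

10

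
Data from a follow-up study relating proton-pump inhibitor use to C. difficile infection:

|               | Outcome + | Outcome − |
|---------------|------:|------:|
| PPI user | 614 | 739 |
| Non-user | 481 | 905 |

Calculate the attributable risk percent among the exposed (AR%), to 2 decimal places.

Cells: a = 614, b = 739, c = 481, d = 905.
Risk in exposed = 614/1353 = 0.45381; risk in unexposed = 481/1386 = 0.34704.
RR = 0.45381/0.34704 = 1.30764
AR% = (RR − 1)/RR × 100 = (1.30764 − 1)/1.30764 × 100 = 23.5264%

23.53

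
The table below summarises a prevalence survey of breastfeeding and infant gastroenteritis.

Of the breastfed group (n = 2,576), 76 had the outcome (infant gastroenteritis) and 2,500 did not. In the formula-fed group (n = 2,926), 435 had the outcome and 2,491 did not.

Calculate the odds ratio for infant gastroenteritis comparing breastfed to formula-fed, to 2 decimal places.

0.17

From the description: a = 76, b = 2500, c = 435, d = 2491.
OR = (a·d)/(b·c) = (76 × 2491) / (2500 × 435) = 189316 / 1087500 = 0.17408
Exposure is associated with lower odds of infant gastroenteritis (OR = 0.17 < 1).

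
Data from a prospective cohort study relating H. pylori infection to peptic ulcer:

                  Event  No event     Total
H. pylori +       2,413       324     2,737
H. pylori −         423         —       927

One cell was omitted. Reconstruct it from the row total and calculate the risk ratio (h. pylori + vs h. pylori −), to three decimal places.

1.932

The missing cell is in the unexposed row: 927 − 423 = 504.
So a = 2413, b = 324, c = 423, d = 504.
RR = [a/(a+b)] / [c/(c+d)] = (2413/2737) / (423/927) = 0.88162/0.45631 = 1.93207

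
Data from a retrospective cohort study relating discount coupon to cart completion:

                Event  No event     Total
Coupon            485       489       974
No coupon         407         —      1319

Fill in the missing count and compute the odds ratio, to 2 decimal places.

2.22

The missing cell is in the unexposed row: 1319 − 407 = 912.
So a = 485, b = 489, c = 407, d = 912.
OR = (a·d)/(b·c) = (485 × 912) / (489 × 407) = 442320 / 199023 = 2.22246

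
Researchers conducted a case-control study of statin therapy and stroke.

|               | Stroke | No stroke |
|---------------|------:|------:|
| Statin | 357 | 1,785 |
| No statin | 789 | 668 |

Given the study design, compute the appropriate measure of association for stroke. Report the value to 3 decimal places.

0.169

Cells: a = 357, b = 1785, c = 789, d = 668.
This is a case-control study: participants were sampled on outcome status, so risks in the source population cannot be estimated directly — relative risk is not valid here. The odds ratio is the appropriate measure.
OR = (a·d)/(b·c) = (357 × 668) / (1785 × 789) = 238476 / 1408365 = 0.16933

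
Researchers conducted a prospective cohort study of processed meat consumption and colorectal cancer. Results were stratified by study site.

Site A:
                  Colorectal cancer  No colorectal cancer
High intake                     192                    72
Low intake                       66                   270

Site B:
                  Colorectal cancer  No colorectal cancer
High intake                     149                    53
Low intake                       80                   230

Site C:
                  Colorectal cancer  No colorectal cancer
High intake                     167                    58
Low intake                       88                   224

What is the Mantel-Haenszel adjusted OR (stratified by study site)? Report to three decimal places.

8.675

OR_MH = Σ(aᵢdᵢ/nᵢ) / Σ(bᵢcᵢ/nᵢ), where nᵢ is the stratum total.
Stratum 1 (Site A): n = 600; a·d/n = 192·270/600 = 86.4000; b·c/n = 72·66/600 = 7.9200
Stratum 2 (Site B): n = 512; a·d/n = 149·230/512 = 66.9336; b·c/n = 53·80/512 = 8.2812
Stratum 3 (Site C): n = 537; a·d/n = 167·224/537 = 69.6611; b·c/n = 58·88/537 = 9.5047
OR_MH = (86.4000 + 66.9336 + 69.6611) / (7.9200 + 8.2812 + 9.5047) = 222.9947 / 25.7059 = 8.67484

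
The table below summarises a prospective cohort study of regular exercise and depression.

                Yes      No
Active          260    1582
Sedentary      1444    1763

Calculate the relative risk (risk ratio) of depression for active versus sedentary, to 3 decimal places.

0.313

Cells: a = 260, b = 1582, c = 1444, d = 1763.
Risk in exposed = 260/1842 = 0.14115; risk in unexposed = 1444/3207 = 0.45027.
RR = 0.14115 / 0.45027 = 0.31348
The risk is 69% lower among the exposed than among the unexposed.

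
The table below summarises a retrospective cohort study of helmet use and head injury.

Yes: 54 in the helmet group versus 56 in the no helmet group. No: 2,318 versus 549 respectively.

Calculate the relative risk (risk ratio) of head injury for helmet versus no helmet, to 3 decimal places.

From the description: a = 54, b = 2318, c = 56, d = 549.
Risk in exposed = 54/2372 = 0.02277; risk in unexposed = 56/605 = 0.09256.
RR = 0.02277 / 0.09256 = 0.24595
The risk is 75% lower among the exposed than among the unexposed.

0.246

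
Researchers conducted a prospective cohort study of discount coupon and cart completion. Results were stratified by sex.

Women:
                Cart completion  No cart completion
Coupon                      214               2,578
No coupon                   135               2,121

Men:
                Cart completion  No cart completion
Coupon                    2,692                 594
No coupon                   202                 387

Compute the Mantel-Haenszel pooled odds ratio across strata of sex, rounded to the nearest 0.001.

OR_MH = Σ(aᵢdᵢ/nᵢ) / Σ(bᵢcᵢ/nᵢ), where nᵢ is the stratum total.
Stratum 1 (Women): n = 5048; a·d/n = 214·2121/5048 = 89.9156; b·c/n = 2578·135/5048 = 68.9441
Stratum 2 (Men): n = 3875; a·d/n = 2692·387/3875 = 268.8526; b·c/n = 594·202/3875 = 30.9646
OR_MH = (89.9156 + 268.8526) / (68.9441 + 30.9646) = 358.7683 / 99.9088 = 3.59096

3.591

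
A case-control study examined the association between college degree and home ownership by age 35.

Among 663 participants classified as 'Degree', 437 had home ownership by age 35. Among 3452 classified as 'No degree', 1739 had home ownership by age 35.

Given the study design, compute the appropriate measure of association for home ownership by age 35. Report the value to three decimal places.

From the description: a = 437, b = 226, c = 1739, d = 1713.
This is a case-control study: participants were sampled on outcome status, so risks in the source population cannot be estimated directly — relative risk is not valid here. The odds ratio is the appropriate measure.
OR = (a·d)/(b·c) = (437 × 1713) / (226 × 1739) = 748581 / 393014 = 1.90472

1.905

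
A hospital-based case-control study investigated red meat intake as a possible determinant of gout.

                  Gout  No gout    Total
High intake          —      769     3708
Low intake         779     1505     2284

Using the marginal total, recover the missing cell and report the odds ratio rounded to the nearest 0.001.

7.384

The missing cell is in the exposed row: 3708 − 769 = 2939.
So a = 2939, b = 769, c = 779, d = 1505.
OR = (a·d)/(b·c) = (2939 × 1505) / (769 × 779) = 4423195 / 599051 = 7.38367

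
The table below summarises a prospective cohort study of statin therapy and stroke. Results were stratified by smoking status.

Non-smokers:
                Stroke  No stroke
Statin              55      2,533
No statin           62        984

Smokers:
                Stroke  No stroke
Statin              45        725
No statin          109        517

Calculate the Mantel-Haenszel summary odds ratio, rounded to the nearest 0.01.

0.32

OR_MH = Σ(aᵢdᵢ/nᵢ) / Σ(bᵢcᵢ/nᵢ), where nᵢ is the stratum total.
Stratum 1 (Non-smokers): n = 3634; a·d/n = 55·984/3634 = 14.8927; b·c/n = 2533·62/3634 = 43.2157
Stratum 2 (Smokers): n = 1396; a·d/n = 45·517/1396 = 16.6655; b·c/n = 725·109/1396 = 56.6082
OR_MH = (14.8927 + 16.6655) / (43.2157 + 56.6082) = 31.5582 / 99.8239 = 0.31614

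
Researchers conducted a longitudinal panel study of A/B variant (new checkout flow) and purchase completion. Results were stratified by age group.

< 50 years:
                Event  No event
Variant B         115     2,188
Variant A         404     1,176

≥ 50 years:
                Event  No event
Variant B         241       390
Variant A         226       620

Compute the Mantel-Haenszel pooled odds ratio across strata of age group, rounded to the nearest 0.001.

0.473

OR_MH = Σ(aᵢdᵢ/nᵢ) / Σ(bᵢcᵢ/nᵢ), where nᵢ is the stratum total.
Stratum 1 (< 50 years): n = 3883; a·d/n = 115·1176/3883 = 34.8287; b·c/n = 2188·404/3883 = 227.6467
Stratum 2 (≥ 50 years): n = 1477; a·d/n = 241·620/1477 = 101.1645; b·c/n = 390·226/1477 = 59.6750
OR_MH = (34.8287 + 101.1645) / (227.6467 + 59.6750) = 135.9933 / 287.3217 = 0.47331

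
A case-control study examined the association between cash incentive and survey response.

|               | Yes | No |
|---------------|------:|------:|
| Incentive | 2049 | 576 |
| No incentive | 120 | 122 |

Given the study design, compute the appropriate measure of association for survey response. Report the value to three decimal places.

3.617

Cells: a = 2049, b = 576, c = 120, d = 122.
This is a case-control study: participants were sampled on outcome status, so risks in the source population cannot be estimated directly — relative risk is not valid here. The odds ratio is the appropriate measure.
OR = (a·d)/(b·c) = (2049 × 122) / (576 × 120) = 249978 / 69120 = 3.61658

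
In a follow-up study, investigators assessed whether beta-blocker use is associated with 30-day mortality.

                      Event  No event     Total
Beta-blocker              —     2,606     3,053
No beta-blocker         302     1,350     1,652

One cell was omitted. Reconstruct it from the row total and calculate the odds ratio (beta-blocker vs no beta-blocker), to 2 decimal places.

0.77

The missing cell is in the exposed row: 3053 − 2606 = 447.
So a = 447, b = 2606, c = 302, d = 1350.
OR = (a·d)/(b·c) = (447 × 1350) / (2606 × 302) = 603450 / 787012 = 0.76676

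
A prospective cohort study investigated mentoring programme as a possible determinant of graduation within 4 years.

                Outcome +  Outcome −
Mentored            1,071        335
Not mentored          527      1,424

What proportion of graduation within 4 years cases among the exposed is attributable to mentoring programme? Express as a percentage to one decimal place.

Cells: a = 1071, b = 335, c = 527, d = 1424.
Risk in exposed = 1071/1406 = 0.76174; risk in unexposed = 527/1951 = 0.27012.
RR = 0.76174/0.27012 = 2.82001
AR% = (RR − 1)/RR × 100 = (2.82001 − 1)/2.82001 × 100 = 64.5391%

64.5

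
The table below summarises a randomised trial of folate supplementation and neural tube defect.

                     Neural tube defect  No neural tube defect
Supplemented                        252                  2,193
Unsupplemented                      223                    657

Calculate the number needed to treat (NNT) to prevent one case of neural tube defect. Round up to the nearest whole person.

7

Risk in treated group = 252/2445 = 0.10307; risk in control = 223/880 = 0.25341.
Absolute risk reduction = 0.25341 − 0.10307 = 0.15034
NNT = 1 / ARR = 1 / 0.15034 = 6.652 → round up → 7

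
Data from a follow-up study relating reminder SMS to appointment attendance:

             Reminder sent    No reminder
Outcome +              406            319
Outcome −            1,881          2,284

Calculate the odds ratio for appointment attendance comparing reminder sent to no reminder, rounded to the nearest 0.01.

1.55

Reading the table with exposure as columns: a = 406 (Reminder sent, case), b = 1881 (Reminder sent, non-case), c = 319 (No reminder, case), d = 2284.
OR = (a·d)/(b·c) = (406 × 2284) / (1881 × 319) = 927304 / 600039 = 1.54541
The odds of appointment attendance are about 1.55 times as high in the reminder sent group.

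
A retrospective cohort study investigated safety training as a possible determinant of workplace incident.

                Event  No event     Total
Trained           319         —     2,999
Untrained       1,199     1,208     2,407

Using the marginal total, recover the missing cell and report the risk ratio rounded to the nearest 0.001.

0.214

The missing cell is in the exposed row: 2999 − 319 = 2680.
So a = 319, b = 2680, c = 1199, d = 1208.
RR = [a/(a+b)] / [c/(c+d)] = (319/2999) / (1199/2407) = 0.10637/0.49813 = 0.21354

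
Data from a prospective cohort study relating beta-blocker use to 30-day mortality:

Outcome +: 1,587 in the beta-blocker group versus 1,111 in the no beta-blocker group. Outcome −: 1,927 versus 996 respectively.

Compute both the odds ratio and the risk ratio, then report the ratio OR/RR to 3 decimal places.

From the description: a = 1587, b = 1927, c = 1111, d = 996.
OR = (1587·996)/(1927·1111) = 1580652/2140897 = 0.73831
Risk in exposed = 1587/3514 = 0.45162; risk in unexposed = 1111/2107 = 0.52729; RR = 0.85650
OR/RR = 0.73831 / 0.85650 = 0.86202
The outcome is not rare, so the OR lies further from 1 than the RR.

0.862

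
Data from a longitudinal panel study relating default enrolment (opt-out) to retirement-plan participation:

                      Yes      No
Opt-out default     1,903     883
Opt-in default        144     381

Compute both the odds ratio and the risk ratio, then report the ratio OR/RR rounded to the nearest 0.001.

Cells: a = 1903, b = 883, c = 144, d = 381.
OR = (1903·381)/(883·144) = 725043/127152 = 5.70218
Risk in exposed = 1903/2786 = 0.68306; risk in unexposed = 144/525 = 0.27429; RR = 2.49032
OR/RR = 5.70218 / 2.49032 = 2.28974
The outcome is not rare, so the OR lies further from 1 than the RR.

2.290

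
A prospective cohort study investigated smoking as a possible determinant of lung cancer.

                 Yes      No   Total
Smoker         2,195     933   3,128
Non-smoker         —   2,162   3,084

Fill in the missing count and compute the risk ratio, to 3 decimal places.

The missing cell is in the unexposed row: 3084 − 2162 = 922.
So a = 2195, b = 933, c = 922, d = 2162.
RR = [a/(a+b)] / [c/(c+d)] = (2195/3128) / (922/3084) = 0.70173/0.29896 = 2.34721

2.347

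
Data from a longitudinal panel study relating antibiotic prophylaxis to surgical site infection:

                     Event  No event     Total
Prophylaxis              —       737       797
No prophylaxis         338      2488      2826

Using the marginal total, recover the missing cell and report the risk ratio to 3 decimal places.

The missing cell is in the exposed row: 797 − 737 = 60.
So a = 60, b = 737, c = 338, d = 2488.
RR = [a/(a+b)] / [c/(c+d)] = (60/797) / (338/2826) = 0.07528/0.11960 = 0.62943

0.629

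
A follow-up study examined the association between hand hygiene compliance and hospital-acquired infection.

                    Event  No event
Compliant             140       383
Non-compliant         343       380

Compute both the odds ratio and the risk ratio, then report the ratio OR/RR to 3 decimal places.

Cells: a = 140, b = 383, c = 343, d = 380.
OR = (140·380)/(383·343) = 53200/131369 = 0.40497
Risk in exposed = 140/523 = 0.26769; risk in unexposed = 343/723 = 0.47441; RR = 0.56425
OR/RR = 0.40497 / 0.56425 = 0.71771
The outcome is not rare, so the OR lies further from 1 than the RR.

0.718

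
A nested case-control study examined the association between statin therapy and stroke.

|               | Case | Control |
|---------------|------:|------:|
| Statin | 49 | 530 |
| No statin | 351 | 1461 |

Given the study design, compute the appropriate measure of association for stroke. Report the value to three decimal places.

0.385

Cells: a = 49, b = 530, c = 351, d = 1461.
This is a nested case-control study: participants were sampled on outcome status, so risks in the source population cannot be estimated directly — relative risk is not valid here. The odds ratio is the appropriate measure.
OR = (a·d)/(b·c) = (49 × 1461) / (530 × 351) = 71589 / 186030 = 0.38483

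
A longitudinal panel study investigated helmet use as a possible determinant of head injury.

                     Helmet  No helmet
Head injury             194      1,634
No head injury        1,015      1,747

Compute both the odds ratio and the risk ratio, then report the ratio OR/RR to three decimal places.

0.615

Reading the table with exposure as columns: a = 194 (Helmet, case), b = 1015 (Helmet, non-case), c = 1634 (No helmet, case), d = 1747.
OR = (194·1747)/(1015·1634) = 338918/1658510 = 0.20435
Risk in exposed = 194/1209 = 0.16046; risk in unexposed = 1634/3381 = 0.48329; RR = 0.33202
OR/RR = 0.20435 / 0.33202 = 0.61547
The outcome is not rare, so the OR lies further from 1 than the RR.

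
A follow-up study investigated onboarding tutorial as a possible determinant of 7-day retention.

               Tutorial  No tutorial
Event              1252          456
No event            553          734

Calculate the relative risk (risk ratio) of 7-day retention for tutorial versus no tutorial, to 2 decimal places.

Reading the table with exposure as columns: a = 1252 (Tutorial, case), b = 553 (Tutorial, non-case), c = 456 (No tutorial, case), d = 734.
Risk in exposed = 1252/1805 = 0.69363; risk in unexposed = 456/1190 = 0.38319.
RR = 0.69363 / 0.38319 = 1.81013
The risk among the exposed is 1.81 times that among the unexposed.

1.81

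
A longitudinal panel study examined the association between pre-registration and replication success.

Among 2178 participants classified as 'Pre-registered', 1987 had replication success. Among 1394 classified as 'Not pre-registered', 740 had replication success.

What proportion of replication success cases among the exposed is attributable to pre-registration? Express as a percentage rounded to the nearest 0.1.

From the description: a = 1987, b = 191, c = 740, d = 654.
Risk in exposed = 1987/2178 = 0.91230; risk in unexposed = 740/1394 = 0.53085.
RR = 0.91230/0.53085 = 1.71859
AR% = (RR − 1)/RR × 100 = (1.71859 − 1)/1.71859 × 100 = 41.8126%

41.8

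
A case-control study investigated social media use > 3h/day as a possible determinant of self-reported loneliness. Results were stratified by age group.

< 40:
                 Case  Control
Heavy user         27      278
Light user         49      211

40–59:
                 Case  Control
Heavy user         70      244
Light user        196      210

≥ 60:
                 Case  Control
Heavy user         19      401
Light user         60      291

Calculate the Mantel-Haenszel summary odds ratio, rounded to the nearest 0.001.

0.309

OR_MH = Σ(aᵢdᵢ/nᵢ) / Σ(bᵢcᵢ/nᵢ), where nᵢ is the stratum total.
Stratum 1 (< 40): n = 565; a·d/n = 27·211/565 = 10.0832; b·c/n = 278·49/565 = 24.1097
Stratum 2 (40–59): n = 720; a·d/n = 70·210/720 = 20.4167; b·c/n = 244·196/720 = 66.4222
Stratum 3 (≥ 60): n = 771; a·d/n = 19·291/771 = 7.1712; b·c/n = 401·60/771 = 31.2062
OR_MH = (10.0832 + 20.4167 + 7.1712) / (24.1097 + 66.4222 + 31.2062) = 37.6711 / 121.7382 = 0.30944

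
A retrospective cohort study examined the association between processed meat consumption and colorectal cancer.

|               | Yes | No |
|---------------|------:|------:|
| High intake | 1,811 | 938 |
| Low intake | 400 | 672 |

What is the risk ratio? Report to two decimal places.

Cells: a = 1811, b = 938, c = 400, d = 672.
Risk in exposed = 1811/2749 = 0.65879; risk in unexposed = 400/1072 = 0.37313.
RR = 0.65879 / 0.37313 = 1.76554
The risk among the exposed is 1.77 times that among the unexposed.

1.77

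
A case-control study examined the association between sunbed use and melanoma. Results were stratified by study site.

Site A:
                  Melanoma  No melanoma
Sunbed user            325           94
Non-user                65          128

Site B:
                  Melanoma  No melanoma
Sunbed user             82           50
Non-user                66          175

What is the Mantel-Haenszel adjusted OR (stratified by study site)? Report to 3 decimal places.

OR_MH = Σ(aᵢdᵢ/nᵢ) / Σ(bᵢcᵢ/nᵢ), where nᵢ is the stratum total.
Stratum 1 (Site A): n = 612; a·d/n = 325·128/612 = 67.9739; b·c/n = 94·65/612 = 9.9837
Stratum 2 (Site B): n = 373; a·d/n = 82·175/373 = 38.4718; b·c/n = 50·66/373 = 8.8472
OR_MH = (67.9739 + 38.4718) / (9.9837 + 8.8472) = 106.4457 / 18.8308 = 5.65273

5.653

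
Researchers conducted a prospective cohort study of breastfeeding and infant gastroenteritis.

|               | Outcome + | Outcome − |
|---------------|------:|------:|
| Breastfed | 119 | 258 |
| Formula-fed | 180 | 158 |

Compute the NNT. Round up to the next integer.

Risk in treated group = 119/377 = 0.31565; risk in control = 180/338 = 0.53254.
Absolute risk reduction = 0.53254 − 0.31565 = 0.21689
NNT = 1 / ARR = 1 / 0.21689 = 4.611 → round up → 5

5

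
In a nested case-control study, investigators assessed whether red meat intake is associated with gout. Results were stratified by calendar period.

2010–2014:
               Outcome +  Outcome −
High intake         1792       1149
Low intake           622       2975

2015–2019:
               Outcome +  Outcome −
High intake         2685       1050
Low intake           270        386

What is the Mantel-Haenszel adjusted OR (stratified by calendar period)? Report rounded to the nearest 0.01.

6.05

OR_MH = Σ(aᵢdᵢ/nᵢ) / Σ(bᵢcᵢ/nᵢ), where nᵢ is the stratum total.
Stratum 1 (2010–2014): n = 6538; a·d/n = 1792·2975/6538 = 815.4176; b·c/n = 1149·622/6538 = 109.3114
Stratum 2 (2015–2019): n = 4391; a·d/n = 2685·386/4391 = 236.0305; b·c/n = 1050·270/4391 = 64.5639
OR_MH = (815.4176 + 236.0305) / (109.3114 + 64.5639) = 1051.4481 / 173.8753 = 6.04714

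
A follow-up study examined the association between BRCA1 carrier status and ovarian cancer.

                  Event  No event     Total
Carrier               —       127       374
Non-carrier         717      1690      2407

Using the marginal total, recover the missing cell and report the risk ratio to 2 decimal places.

2.22

The missing cell is in the exposed row: 374 − 127 = 247.
So a = 247, b = 127, c = 717, d = 1690.
RR = [a/(a+b)] / [c/(c+d)] = (247/374) / (717/2407) = 0.66043/0.29788 = 2.21708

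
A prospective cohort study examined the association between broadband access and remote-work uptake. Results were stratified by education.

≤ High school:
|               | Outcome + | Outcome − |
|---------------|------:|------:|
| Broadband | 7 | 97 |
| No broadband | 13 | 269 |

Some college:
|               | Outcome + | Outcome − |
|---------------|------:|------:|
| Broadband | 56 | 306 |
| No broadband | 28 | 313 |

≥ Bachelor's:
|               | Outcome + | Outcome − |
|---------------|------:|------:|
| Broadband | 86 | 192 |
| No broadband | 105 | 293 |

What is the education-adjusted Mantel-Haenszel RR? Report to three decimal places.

1.357

RR_MH = Σ(aᵢ·n₀ᵢ/nᵢ) / Σ(cᵢ·n₁ᵢ/nᵢ), with n₁ᵢ = aᵢ+bᵢ (exposed), n₀ᵢ = cᵢ+dᵢ (unexposed), nᵢ = n₁ᵢ+n₀ᵢ.
Stratum 1 (≤ High school): n₁ = 104, n₀ = 282, n = 386; a·n₀/n = 7·282/386 = 5.1140; c·n₁/n = 13·104/386 = 3.5026
Stratum 2 (Some college): n₁ = 362, n₀ = 341, n = 703; a·n₀/n = 56·341/703 = 27.1636; c·n₁/n = 28·362/703 = 14.4182
Stratum 3 (≥ Bachelor's): n₁ = 278, n₀ = 398, n = 676; a·n₀/n = 86·398/676 = 50.6331; c·n₁/n = 105·278/676 = 43.1805
RR_MH = (5.1140 + 27.1636 + 50.6331) / (3.5026 + 14.4182 + 43.1805) = 82.9107 / 61.1013 = 1.35694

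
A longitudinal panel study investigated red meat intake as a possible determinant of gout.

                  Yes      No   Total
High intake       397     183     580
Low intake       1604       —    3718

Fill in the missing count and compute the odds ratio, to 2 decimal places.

2.86

The missing cell is in the unexposed row: 3718 − 1604 = 2114.
So a = 397, b = 183, c = 1604, d = 2114.
OR = (a·d)/(b·c) = (397 × 2114) / (183 × 1604) = 839258 / 293532 = 2.85917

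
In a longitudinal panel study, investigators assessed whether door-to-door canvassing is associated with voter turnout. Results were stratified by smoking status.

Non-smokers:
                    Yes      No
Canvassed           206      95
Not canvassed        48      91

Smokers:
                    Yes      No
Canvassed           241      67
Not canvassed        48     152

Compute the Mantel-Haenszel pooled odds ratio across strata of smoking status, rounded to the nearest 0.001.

6.871

OR_MH = Σ(aᵢdᵢ/nᵢ) / Σ(bᵢcᵢ/nᵢ), where nᵢ is the stratum total.
Stratum 1 (Non-smokers): n = 440; a·d/n = 206·91/440 = 42.6045; b·c/n = 95·48/440 = 10.3636
Stratum 2 (Smokers): n = 508; a·d/n = 241·152/508 = 72.1102; b·c/n = 67·48/508 = 6.3307
OR_MH = (42.6045 + 72.1102) / (10.3636 + 6.3307) = 114.7148 / 16.6943 = 6.87148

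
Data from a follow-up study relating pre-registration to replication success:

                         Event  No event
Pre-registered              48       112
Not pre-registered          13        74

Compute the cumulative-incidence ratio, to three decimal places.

2.008

Cells: a = 48, b = 112, c = 13, d = 74.
Risk in exposed = 48/160 = 0.30000; risk in unexposed = 13/87 = 0.14943.
RR = 0.30000 / 0.14943 = 2.00769
The risk among the exposed is 2.01 times that among the unexposed.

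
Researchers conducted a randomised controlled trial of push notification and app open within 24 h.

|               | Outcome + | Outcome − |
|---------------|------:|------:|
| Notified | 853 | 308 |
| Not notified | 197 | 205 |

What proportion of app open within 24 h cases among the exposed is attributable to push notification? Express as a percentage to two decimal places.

Cells: a = 853, b = 308, c = 197, d = 205.
Risk in exposed = 853/1161 = 0.73471; risk in unexposed = 197/402 = 0.49005.
RR = 0.73471/0.49005 = 1.49926
AR% = (RR − 1)/RR × 100 = (1.49926 − 1)/1.49926 × 100 = 33.3004%

33.30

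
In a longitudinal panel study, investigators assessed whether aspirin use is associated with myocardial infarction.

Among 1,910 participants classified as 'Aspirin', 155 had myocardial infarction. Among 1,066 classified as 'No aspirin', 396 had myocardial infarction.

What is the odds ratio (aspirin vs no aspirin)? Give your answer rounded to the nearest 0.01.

0.15

From the description: a = 155, b = 1755, c = 396, d = 670.
OR = (a·d)/(b·c) = (155 × 670) / (1755 × 396) = 103850 / 694980 = 0.14943
Exposure is associated with lower odds of myocardial infarction (OR = 0.15 < 1).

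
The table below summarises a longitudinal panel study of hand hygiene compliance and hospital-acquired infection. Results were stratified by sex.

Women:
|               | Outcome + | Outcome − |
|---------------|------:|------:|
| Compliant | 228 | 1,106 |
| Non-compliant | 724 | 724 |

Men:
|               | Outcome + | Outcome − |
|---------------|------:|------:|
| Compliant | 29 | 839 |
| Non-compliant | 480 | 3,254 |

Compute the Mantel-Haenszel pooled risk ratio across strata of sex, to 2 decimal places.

0.32

RR_MH = Σ(aᵢ·n₀ᵢ/nᵢ) / Σ(cᵢ·n₁ᵢ/nᵢ), with n₁ᵢ = aᵢ+bᵢ (exposed), n₀ᵢ = cᵢ+dᵢ (unexposed), nᵢ = n₁ᵢ+n₀ᵢ.
Stratum 1 (Women): n₁ = 1334, n₀ = 1448, n = 2782; a·n₀/n = 228·1448/2782 = 118.6715; c·n₁/n = 724·1334/2782 = 347.1661
Stratum 2 (Men): n₁ = 868, n₀ = 3734, n = 4602; a·n₀/n = 29·3734/4602 = 23.5302; c·n₁/n = 480·868/4602 = 90.5346
RR_MH = (118.6715 + 23.5302) / (347.1661 + 90.5346) = 142.2017 / 437.7006 = 0.32488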